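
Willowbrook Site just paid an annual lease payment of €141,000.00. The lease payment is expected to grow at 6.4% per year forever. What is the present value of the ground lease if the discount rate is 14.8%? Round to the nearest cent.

D₁ = D₀ × (1 + g) = €141,000.00 × 1.064 = €150,024.0000
Growing perpetuity: P = D₁ / (r − g) = €150,024.0000 / (0.148 − 0.064) = €1,786,000.00

€1786000.00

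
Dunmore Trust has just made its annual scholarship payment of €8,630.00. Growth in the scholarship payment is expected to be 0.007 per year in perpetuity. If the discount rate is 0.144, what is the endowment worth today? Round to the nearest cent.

€63433.65

D₁ = D₀ × (1 + g) = €8,630.00 × 1.007 = €8,690.4100
Growing perpetuity: P = D₁ / (r − g) = €8,690.4100 / (0.144 − 0.007) = €63,433.65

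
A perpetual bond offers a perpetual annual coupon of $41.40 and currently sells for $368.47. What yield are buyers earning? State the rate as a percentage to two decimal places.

P = C/r ⇒ r = C/P = $41.40/$368.47 = 0.112357

11.24%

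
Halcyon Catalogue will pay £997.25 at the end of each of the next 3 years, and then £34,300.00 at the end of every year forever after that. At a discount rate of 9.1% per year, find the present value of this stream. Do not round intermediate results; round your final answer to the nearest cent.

£292774.02

PV of 3-year annuity: £997.25 × [1 − (1+0.091)^−3] / 0.091 = 2519.84146
Perpetuity value at year 3: £34,300.00 / 0.091 = 376923.07692
PV of perpetuity: 376923.07692 / (1+0.091)^3 = 290254.17542
Total PV = 2519.84146 + 290254.17542 = 292774.01688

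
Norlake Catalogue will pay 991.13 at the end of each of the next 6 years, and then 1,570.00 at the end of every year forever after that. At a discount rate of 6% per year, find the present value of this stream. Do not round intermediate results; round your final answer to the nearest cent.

PV of 6-year annuity: 991.13 × [1 − (1+0.06)^−6] / 0.06 = 4873.70766
Perpetuity value at year 6: 1,570.00 / 0.06 = 26166.66667
PV of perpetuity: 26166.66667 / (1+0.06)^6 = 18446.46747
Total PV = 4873.70766 + 18446.46747 = 23320.17513

23320.18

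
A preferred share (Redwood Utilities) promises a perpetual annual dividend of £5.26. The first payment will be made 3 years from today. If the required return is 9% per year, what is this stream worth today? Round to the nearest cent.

£49.19

Value at end of year 2: C / r = £5.26 / 0.09 = £58.4444
Discount to today: PV = £58.4444 / (1 + 0.09)^2 = £58.4444 / 1.188100 = £49.19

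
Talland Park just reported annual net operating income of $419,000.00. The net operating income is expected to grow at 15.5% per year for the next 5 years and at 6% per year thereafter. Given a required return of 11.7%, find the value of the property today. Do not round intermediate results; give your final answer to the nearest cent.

D_1 = 483945.00000
D_2 = 558956.47500
D_3 = 645594.72862
D_4 = 745661.91156
D_5 = 861239.50785
Terminal value at year 5: TV = D_5×(1+g_2)/(r−g_2) = 912913.87833/0.057 = 16016032.95307
P_0 = D_1/(1+r)^1 + D_2/(1+r)^2 + D_3/(1+r)^3 + D_4/(1+r)^4 + D_5/(1+r)^5 + TV/(1+r)^5
    = 433254.25246 + 447993.43025 + 463234.03039 + 478993.11110 + 495288.31094 + 9210624.72976 = 11529387.86490

$11529387.86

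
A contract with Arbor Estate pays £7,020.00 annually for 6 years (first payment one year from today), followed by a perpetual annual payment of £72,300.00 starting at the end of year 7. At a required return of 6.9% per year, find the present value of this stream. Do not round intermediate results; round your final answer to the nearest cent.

PV of 6-year annuity: £7,020.00 × [1 − (1+0.069)^−6] / 0.069 = 33564.65733
Perpetuity value at year 6: £72,300.00 / 0.069 = 1047826.08696
PV of perpetuity: 1047826.08696 / (1+0.069)^6 = 702138.80422
Total PV = 33564.65733 + 702138.80422 = 735703.46155

£735703.46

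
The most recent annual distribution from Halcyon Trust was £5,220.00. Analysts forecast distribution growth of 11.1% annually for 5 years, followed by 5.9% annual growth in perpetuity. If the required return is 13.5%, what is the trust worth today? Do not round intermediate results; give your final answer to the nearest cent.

D_1 = 5799.42000
D_2 = 6443.15562
D_3 = 7158.34589
D_4 = 7952.92229
D_5 = 8835.69666
Terminal value at year 5: TV = D_5×(1+g_2)/(r−g_2) = 9357.00277/0.076 = 123118.45744
P_0 = D_1/(1+r)^1 + D_2/(1+r)^2 + D_3/(1+r)^3 + D_4/(1+r)^4 + D_5/(1+r)^5 + TV/(1+r)^5
    = 5109.62115 + 5001.57629 + 4895.81609 + 4792.29222 + 4690.95741 + 65364.78814 = 89855.05130

£89855.05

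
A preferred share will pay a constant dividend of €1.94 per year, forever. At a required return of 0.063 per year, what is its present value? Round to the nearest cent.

Level perpetuity: PV = C / r = €1.94 / 0.063 = €30.79

€30.79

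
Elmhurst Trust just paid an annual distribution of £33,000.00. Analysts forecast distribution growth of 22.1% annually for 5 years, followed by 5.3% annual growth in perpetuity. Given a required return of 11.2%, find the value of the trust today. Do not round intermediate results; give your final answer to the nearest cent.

D_1 = 40293.00000
D_2 = 49197.75300
D_3 = 60070.45641
D_4 = 73346.02728
D_5 = 89555.49931
Terminal value at year 5: TV = D_5×(1+g_2)/(r−g_2) = 94301.94077/0.059 = 1598337.97920
P_0 = D_1/(1+r)^1 + D_2/(1+r)^2 + D_3/(1+r)^3 + D_4/(1+r)^4 + D_5/(1+r)^5 + TV/(1+r)^5
    = 36234.71223 + 39786.49607 + 43686.43139 + 47968.64454 + 52670.60700 + 940036.42658 = 1160383.31781

£1160383.32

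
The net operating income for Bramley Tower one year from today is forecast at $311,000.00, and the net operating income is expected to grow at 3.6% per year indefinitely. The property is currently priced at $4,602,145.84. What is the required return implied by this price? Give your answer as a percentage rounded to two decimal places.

P = D₁/(r − g) ⇒ r = D₁/P + g = $311,000.0000/$4,602,145.84 + 0.036 = 0.067577 + 0.036 = 0.103577

10.36%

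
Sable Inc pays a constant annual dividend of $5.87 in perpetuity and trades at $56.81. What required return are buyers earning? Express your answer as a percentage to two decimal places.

10.33%

P = C/r ⇒ r = C/P = $5.87/$56.81 = 0.103327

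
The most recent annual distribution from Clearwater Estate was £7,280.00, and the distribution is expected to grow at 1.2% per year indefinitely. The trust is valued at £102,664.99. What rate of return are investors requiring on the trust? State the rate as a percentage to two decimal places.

D₁ = £7,280.00 × 1.012 = £7,367.3600
P = D₁/(r − g) ⇒ r = D₁/P + g = £7,367.3600/£102,664.99 + 0.012 = 0.071761 + 0.012 = 0.083761

8.38%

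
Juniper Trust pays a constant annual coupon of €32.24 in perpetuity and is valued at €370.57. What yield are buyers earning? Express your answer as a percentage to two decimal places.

P = C/r ⇒ r = C/P = €32.24/€370.57 = 0.087001

8.70%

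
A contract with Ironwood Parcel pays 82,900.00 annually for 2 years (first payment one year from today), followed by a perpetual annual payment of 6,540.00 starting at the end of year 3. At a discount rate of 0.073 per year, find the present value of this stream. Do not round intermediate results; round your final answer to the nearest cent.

PV of 2-year annuity: 82,900.00 × [1 − (1+0.073)^−2] / 0.073 = 149263.76388
Perpetuity value at year 2: 6,540.00 / 0.073 = 89589.04110
PV of perpetuity: 89589.04110 / (1+0.073)^2 = 77813.58855
Total PV = 149263.76388 + 77813.58855 = 227077.35243

227077.35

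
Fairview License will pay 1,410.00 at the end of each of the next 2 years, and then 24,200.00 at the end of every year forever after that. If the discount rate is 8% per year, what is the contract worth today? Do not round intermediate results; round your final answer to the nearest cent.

261859.40

PV of 2-year annuity: 1,410.00 × [1 − (1+0.08)^−2] / 0.08 = 2514.40329
Perpetuity value at year 2: 24,200.00 / 0.08 = 302500.00000
PV of perpetuity: 302500.00000 / (1+0.08)^2 = 259344.99314
Total PV = 2514.40329 + 259344.99314 = 261859.39643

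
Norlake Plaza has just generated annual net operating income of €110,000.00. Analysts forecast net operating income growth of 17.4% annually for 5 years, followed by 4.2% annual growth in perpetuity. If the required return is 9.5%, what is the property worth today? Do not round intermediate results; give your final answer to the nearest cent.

€3744887.70

D_1 = 129140.00000
D_2 = 151610.36000
D_3 = 177990.56264
D_4 = 208960.92054
D_5 = 245320.12071
Terminal value at year 5: TV = D_5×(1+g_2)/(r−g_2) = 255623.56578/0.053 = 4823086.14685
P_0 = D_1/(1+r)^1 + D_2/(1+r)^2 + D_3/(1+r)^3 + D_4/(1+r)^4 + D_5/(1+r)^5 + TV/(1+r)^5
    = 117936.07306 + 126444.70299 + 135567.19754 + 145347.84467 + 155834.12753 + 3063757.75252 = 3744887.69830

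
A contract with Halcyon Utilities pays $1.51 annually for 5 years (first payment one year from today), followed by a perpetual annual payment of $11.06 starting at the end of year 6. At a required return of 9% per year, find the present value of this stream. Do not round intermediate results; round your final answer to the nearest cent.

$85.74

PV of 5-year annuity: $1.51 × [1 − (1+0.09)^−5] / 0.09 = 5.87337
Perpetuity value at year 5: $11.06 / 0.09 = 122.88889
PV of perpetuity: 122.88889 / (1+0.09)^5 = 79.86935
Total PV = 5.87337 + 79.86935 = 85.74272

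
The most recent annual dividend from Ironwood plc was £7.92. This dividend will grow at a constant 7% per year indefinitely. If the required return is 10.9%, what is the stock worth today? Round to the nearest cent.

£217.29

D₁ = D₀ × (1 + g) = £7.92 × 1.07 = £8.4744
Growing perpetuity: P = D₁ / (r − g) = £8.4744 / (0.109 − 0.07) = £217.29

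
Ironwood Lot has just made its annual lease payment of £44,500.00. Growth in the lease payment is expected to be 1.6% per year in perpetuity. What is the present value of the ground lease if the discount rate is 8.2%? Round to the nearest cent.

D₁ = D₀ × (1 + g) = £44,500.00 × 1.016 = £45,212.0000
Growing perpetuity: P = D₁ / (r − g) = £45,212.0000 / (0.082 − 0.016) = £685,030.30

£685030.30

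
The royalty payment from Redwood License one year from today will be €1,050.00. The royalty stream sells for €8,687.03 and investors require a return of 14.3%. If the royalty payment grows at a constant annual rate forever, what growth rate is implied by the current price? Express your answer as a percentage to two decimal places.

P = D₁/(r−g) ⇒ g = r − D₁/P = 0.143 − €1,050.00/€8,687.03 = 0.022130

2.21%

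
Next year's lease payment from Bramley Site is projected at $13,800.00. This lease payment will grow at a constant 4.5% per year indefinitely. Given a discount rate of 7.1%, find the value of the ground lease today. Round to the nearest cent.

$530769.23

Growing perpetuity: P = D₁ / (r − g) = $13,800.0000 / (0.071 − 0.045) = $530,769.23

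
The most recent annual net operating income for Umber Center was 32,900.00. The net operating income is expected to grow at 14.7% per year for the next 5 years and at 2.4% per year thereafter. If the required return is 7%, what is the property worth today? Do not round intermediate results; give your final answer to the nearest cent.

D_1 = 37736.30000
D_2 = 43283.53610
D_3 = 49646.21591
D_4 = 56944.20964
D_5 = 65315.00846
Terminal value at year 5: TV = D_5×(1+g_2)/(r−g_2) = 66882.56867/0.046 = 1453968.88404
P_0 = D_1/(1+r)^1 + D_2/(1+r)^2 + D_3/(1+r)^3 + D_4/(1+r)^4 + D_5/(1+r)^5 + TV/(1+r)^5
    = 35267.57009 + 37805.51673 + 40526.10064 + 43442.46489 + 46568.69835 + 1036659.71972 = 1240270.07042

1240270.07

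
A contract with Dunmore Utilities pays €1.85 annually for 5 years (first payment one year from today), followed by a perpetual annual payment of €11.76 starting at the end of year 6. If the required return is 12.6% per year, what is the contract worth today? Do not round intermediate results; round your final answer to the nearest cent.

€58.13

PV of 5-year annuity: €1.85 × [1 − (1+0.126)^−5] / 0.126 = 6.57089
Perpetuity value at year 5: €11.76 / 0.126 = 93.33333
PV of perpetuity: 93.33333 / (1+0.126)^5 = 51.56379
Total PV = 6.57089 + 51.56379 = 58.13468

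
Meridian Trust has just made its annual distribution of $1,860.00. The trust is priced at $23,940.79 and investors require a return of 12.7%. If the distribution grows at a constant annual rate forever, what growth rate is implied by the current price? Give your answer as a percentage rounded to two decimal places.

P = D₀(1+g)/(r−g) ⇒ P(r−g) = D₀(1+g) ⇒ g(P+D₀) = P·r − D₀
g = (P·r − D₀)/(P + D₀) = ($23,940.79×0.127 − $1,860.00) / ($23,940.79 + $1,860.00) = 0.045754

4.58%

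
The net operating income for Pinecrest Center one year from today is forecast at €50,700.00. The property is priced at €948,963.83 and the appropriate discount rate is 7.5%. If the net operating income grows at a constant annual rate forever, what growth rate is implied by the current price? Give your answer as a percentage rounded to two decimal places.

2.16%

P = D₁/(r−g) ⇒ g = r − D₁/P = 0.075 − €50,700.00/€948,963.83 = 0.021573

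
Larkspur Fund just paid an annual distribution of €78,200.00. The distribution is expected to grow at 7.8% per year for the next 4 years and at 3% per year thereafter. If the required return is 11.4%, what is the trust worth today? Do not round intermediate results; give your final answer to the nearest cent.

D_1 = 84299.60000
D_2 = 90874.96880
D_3 = 97963.21637
D_4 = 105604.34724
Terminal value at year 4: TV = D_4×(1+g_2)/(r−g_2) = 108772.47766/0.084 = 1294910.44834
P_0 = D_1/(1+r)^1 + D_2/(1+r)^2 + D_3/(1+r)^3 + D_4/(1+r)^4 + TV/(1+r)^4
    = 75672.89048 + 73227.44699 + 70861.03039 + 68571.08686 + 840812.13644 = 1129144.59116

€1129144.59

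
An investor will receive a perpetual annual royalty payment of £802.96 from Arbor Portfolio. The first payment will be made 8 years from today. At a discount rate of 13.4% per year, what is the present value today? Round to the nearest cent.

£2484.84

Value at end of year 7: C / r = £802.96 / 0.134 = £5,992.2388
Discount to today: PV = £5,992.2388 / (1 + 0.134)^7 = £5,992.2388 / 2.411523 = £2,484.84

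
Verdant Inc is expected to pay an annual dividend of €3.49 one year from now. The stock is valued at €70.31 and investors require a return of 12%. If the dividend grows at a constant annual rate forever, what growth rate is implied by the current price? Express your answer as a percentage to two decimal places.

P = D₁/(r−g) ⇒ g = r − D₁/P = 0.12 − €3.49/€70.31 = 0.070363

7.04%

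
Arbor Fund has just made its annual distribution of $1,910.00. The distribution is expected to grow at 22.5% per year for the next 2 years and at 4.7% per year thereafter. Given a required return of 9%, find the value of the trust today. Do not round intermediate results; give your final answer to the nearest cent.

D_1 = 2339.75000
D_2 = 2866.19375
Terminal value at year 2: TV = D_2×(1+g_2)/(r−g_2) = 3000.90486/0.043 = 69788.48503
P_0 = D_1/(1+r)^1 + D_2/(1+r)^2 + TV/(1+r)^2
    = 2146.55963 + 2412.41794 + 58739.57161 = 63298.54918

$63298.55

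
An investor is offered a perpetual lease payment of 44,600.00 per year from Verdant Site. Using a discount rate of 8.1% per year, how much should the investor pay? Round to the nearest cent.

Level perpetuity: PV = C / r = 44,600.00 / 0.081 = 550,617.28

550617.28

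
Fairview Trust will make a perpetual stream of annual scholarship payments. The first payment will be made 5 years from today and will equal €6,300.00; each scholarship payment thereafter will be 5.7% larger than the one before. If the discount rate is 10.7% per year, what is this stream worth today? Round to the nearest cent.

€83903.50

Value at end of year 4: C₁ / (r − g) = €6,300.00 / (0.107 − 0.057) = €126,000.0000
Discount to today: PV = €126,000.0000 / (1 + 0.107)^4 = €126,000.0000 / 1.501725 = €83,903.50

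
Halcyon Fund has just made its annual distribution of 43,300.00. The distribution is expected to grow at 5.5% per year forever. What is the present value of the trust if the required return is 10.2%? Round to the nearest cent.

D₁ = D₀ × (1 + g) = 43,300.00 × 1.055 = 45,681.5000
Growing perpetuity: P = D₁ / (r − g) = 45,681.5000 / (0.102 − 0.055) = 971,946.81

971946.81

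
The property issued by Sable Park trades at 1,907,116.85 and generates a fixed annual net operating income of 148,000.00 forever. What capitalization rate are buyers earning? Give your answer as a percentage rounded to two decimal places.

7.76%

P = C/r ⇒ r = C/P = 148,000.00/1,907,116.85 = 0.077604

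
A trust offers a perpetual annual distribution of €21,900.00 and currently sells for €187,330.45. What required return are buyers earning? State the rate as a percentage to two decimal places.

P = C/r ⇒ r = C/P = €21,900.00/€187,330.45 = 0.116906

11.69%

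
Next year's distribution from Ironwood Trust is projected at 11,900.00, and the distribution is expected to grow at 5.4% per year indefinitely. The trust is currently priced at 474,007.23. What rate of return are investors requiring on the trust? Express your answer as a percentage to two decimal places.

P = D₁/(r − g) ⇒ r = D₁/P + g = 11,900.0000/474,007.23 + 0.054 = 0.025105 + 0.054 = 0.079105

7.91%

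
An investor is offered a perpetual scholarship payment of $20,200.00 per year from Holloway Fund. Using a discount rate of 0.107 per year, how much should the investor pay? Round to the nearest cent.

Level perpetuity: PV = C / r = $20,200.00 / 0.107 = $188,785.05

$188785.05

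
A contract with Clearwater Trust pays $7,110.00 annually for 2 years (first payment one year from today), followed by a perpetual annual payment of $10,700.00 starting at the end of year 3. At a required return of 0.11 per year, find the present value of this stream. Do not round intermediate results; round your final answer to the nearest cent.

$91124.77

PV of 2-year annuity: $7,110.00 × [1 − (1+0.11)^−2] / 0.11 = 12176.04091
Perpetuity value at year 2: $10,700.00 / 0.11 = 97272.72727
PV of perpetuity: 97272.72727 / (1+0.11)^2 = 78948.72760
Total PV = 12176.04091 + 78948.72760 = 91124.76850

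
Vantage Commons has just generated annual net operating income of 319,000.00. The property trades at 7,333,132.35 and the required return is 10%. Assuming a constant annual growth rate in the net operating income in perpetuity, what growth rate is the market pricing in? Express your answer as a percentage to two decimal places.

P = D₀(1+g)/(r−g) ⇒ P(r−g) = D₀(1+g) ⇒ g(P+D₀) = P·r − D₀
g = (P·r − D₀)/(P + D₀) = (7,333,132.35×0.1 − 319,000.00) / (7,333,132.35 + 319,000.00) = 0.054144

5.41%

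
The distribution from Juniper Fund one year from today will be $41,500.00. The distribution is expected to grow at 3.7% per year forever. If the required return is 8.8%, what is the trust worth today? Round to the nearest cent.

$813725.49

Growing perpetuity: P = D₁ / (r − g) = $41,500.0000 / (0.088 − 0.037) = $813,725.49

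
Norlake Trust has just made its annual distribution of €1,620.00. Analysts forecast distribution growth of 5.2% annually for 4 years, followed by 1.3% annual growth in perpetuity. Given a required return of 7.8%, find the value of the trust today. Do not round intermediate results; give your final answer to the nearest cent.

D_1 = 1704.24000
D_2 = 1792.86048
D_3 = 1886.08922
D_4 = 1984.16586
Terminal value at year 4: TV = D_4×(1+g_2)/(r−g_2) = 2009.96002/0.065 = 30922.46186
P_0 = D_1/(1+r)^1 + D_2/(1+r)^2 + D_3/(1+r)^3 + D_4/(1+r)^4 + TV/(1+r)^4
    = 1580.92764 + 1542.79766 + 1505.58733 + 1469.27446 + 22898.07740 = 28996.66451

€28996.66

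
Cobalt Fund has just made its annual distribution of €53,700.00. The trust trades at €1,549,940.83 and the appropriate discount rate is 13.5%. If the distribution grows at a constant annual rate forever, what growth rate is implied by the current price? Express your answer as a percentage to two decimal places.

9.70%

P = D₀(1+g)/(r−g) ⇒ P(r−g) = D₀(1+g) ⇒ g(P+D₀) = P·r − D₀
g = (P·r − D₀)/(P + D₀) = (€1,549,940.83×0.135 − €53,700.00) / (€1,549,940.83 + €53,700.00) = 0.096993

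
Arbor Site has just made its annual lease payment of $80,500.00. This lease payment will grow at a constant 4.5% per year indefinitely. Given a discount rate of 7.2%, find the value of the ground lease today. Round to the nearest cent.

D₁ = D₀ × (1 + g) = $80,500.00 × 1.045 = $84,122.5000
Growing perpetuity: P = D₁ / (r − g) = $84,122.5000 / (0.072 − 0.045) = $3,115,648.15

$3115648.15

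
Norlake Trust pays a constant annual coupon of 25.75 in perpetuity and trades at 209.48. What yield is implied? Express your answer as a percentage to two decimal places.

P = C/r ⇒ r = C/P = 25.75/209.48 = 0.122923

12.29%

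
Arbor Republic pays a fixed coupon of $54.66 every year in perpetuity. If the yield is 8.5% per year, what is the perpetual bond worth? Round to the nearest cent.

$643.06

Level perpetuity: PV = C / r = $54.66 / 0.085 = $643.06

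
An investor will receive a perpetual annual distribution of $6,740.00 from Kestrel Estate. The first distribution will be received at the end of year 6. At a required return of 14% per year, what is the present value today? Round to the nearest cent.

Value at end of year 5: C / r = $6,740.00 / 0.14 = $48,142.8571
Discount to today: PV = $48,142.8571 / (1 + 0.14)^5 = $48,142.8571 / 1.925415 = $25,003.89

$25003.89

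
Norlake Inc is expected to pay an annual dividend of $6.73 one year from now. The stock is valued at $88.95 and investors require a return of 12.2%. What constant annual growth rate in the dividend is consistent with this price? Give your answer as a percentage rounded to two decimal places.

4.63%

P = D₁/(r−g) ⇒ g = r − D₁/P = 0.122 − $6.73/$88.95 = 0.046340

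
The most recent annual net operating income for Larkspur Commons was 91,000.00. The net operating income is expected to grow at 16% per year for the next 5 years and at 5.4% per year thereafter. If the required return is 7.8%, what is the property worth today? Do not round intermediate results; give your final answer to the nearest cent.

D_1 = 105560.00000
D_2 = 122449.60000
D_3 = 142041.53600
D_4 = 164768.18176
D_5 = 191131.09084
Terminal value at year 5: TV = D_5×(1+g_2)/(r−g_2) = 201452.16975/0.024 = 8393840.40613
P_0 = D_1/(1+r)^1 + D_2/(1+r)^2 + D_3/(1+r)^3 + D_4/(1+r)^4 + D_5/(1+r)^5 + TV/(1+r)^5
    = 97922.07792 + 105370.69609 + 113385.90674 + 122010.80874 + 131291.77935 + 5765897.30978 = 6335878.57863

6335878.58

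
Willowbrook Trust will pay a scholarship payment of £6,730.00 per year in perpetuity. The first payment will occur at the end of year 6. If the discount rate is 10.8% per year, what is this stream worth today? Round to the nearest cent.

Value at end of year 5: C / r = £6,730.00 / 0.108 = £62,314.8148
Discount to today: PV = £62,314.8148 / (1 + 0.108)^5 = £62,314.8148 / 1.669932 = £37,315.78

£37315.78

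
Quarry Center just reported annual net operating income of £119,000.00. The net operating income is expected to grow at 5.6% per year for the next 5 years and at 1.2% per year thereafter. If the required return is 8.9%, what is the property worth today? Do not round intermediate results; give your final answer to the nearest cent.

£1884008.96

D_1 = 125664.00000
D_2 = 132701.18400
D_3 = 140132.45030
D_4 = 147979.86752
D_5 = 156266.74010
Terminal value at year 5: TV = D_5×(1+g_2)/(r−g_2) = 158141.94098/0.077 = 2053791.44134
P_0 = D_1/(1+r)^1 + D_2/(1+r)^2 + D_3/(1+r)^3 + D_4/(1+r)^4 + D_5/(1+r)^5 + TV/(1+r)^5
    = 115393.93939 + 111897.15335 + 108506.33052 + 105218.25990 + 102029.82778 + 1340963.45086 = 1884008.96181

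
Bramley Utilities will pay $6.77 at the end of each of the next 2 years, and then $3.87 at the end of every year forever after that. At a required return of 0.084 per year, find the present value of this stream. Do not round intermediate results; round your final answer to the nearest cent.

PV of 2-year annuity: $6.77 × [1 − (1+0.084)^−2] / 0.084 = 12.00681
Perpetuity value at year 2: $3.87 / 0.084 = 46.07143
PV of perpetuity: 46.07143 / (1+0.084)^2 = 39.20786
Total PV = 12.00681 + 39.20786 = 51.21467

$51.21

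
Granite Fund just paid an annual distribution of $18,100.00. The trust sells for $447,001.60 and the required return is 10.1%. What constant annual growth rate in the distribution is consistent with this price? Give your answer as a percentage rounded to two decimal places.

P = D₀(1+g)/(r−g) ⇒ P(r−g) = D₀(1+g) ⇒ g(P+D₀) = P·r − D₀
g = (P·r − D₀)/(P + D₀) = ($447,001.60×0.101 − $18,100.00) / ($447,001.60 + $18,100.00) = 0.058153

5.82%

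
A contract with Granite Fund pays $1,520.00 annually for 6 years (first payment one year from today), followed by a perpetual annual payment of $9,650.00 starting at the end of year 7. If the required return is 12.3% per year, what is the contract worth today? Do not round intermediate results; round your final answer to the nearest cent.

$45311.63

PV of 6-year annuity: $1,520.00 × [1 − (1+0.123)^−6] / 0.123 = 6196.59973
Perpetuity value at year 6: $9,650.00 / 0.123 = 78455.28455
PV of perpetuity: 78455.28455 / (1+0.123)^6 = 39115.02970
Total PV = 6196.59973 + 39115.02970 = 45311.62943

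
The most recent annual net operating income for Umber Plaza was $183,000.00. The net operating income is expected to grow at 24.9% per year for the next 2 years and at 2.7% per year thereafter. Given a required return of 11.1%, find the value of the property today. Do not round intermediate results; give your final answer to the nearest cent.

$3264753.02

D_1 = 228567.00000
D_2 = 285480.18300
Terminal value at year 2: TV = D_2×(1+g_2)/(r−g_2) = 293188.14794/0.084 = 3490335.09454
P_0 = D_1/(1+r)^1 + D_2/(1+r)^2 + TV/(1+r)^2
    = 205730.87309 + 231285.20296 + 2827736.94569 = 3264753.02173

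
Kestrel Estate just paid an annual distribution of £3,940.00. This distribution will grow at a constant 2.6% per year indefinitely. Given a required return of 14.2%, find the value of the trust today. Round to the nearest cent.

£34848.62

D₁ = D₀ × (1 + g) = £3,940.00 × 1.026 = £4,042.4400
Growing perpetuity: P = D₁ / (r − g) = £4,042.4400 / (0.142 − 0.026) = £34,848.62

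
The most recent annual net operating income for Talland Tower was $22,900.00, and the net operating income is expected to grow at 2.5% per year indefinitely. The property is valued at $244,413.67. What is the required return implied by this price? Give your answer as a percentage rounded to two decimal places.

12.10%

D₁ = $22,900.00 × 1.025 = $23,472.5000
P = D₁/(r − g) ⇒ r = D₁/P + g = $23,472.5000/$244,413.67 + 0.025 = 0.096036 + 0.025 = 0.121036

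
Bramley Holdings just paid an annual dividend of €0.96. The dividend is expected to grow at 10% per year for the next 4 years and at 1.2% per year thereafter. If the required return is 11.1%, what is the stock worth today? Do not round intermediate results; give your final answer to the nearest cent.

€13.18

D_1 = 1.05600
D_2 = 1.16160
D_3 = 1.27776
D_4 = 1.40554
Terminal value at year 4: TV = D_4×(1+g_2)/(r−g_2) = 1.42240/0.099 = 14.36770
P_0 = D_1/(1+r)^1 + D_2/(1+r)^2 + D_3/(1+r)^3 + D_4/(1+r)^4 + TV/(1+r)^4
    = 0.95050 + 0.94108 + 0.93177 + 0.92254 + 9.43042 = 13.17631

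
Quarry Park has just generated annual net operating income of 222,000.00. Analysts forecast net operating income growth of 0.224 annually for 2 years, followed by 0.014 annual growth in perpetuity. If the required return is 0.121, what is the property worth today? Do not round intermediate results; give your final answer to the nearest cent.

3015248.13

D_1 = 271728.00000
D_2 = 332595.07200
Terminal value at year 2: TV = D_2×(1+g_2)/(r−g_2) = 337251.40301/0.107 = 3151882.27110
P_0 = D_1/(1+r)^1 + D_2/(1+r)^2 + TV/(1+r)^2
    = 242397.85905 + 264669.91925 + 2508180.35629 = 3015248.13459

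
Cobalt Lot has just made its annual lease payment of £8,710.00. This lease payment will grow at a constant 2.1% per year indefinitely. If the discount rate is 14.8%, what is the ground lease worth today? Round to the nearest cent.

D₁ = D₀ × (1 + g) = £8,710.00 × 1.021 = £8,892.9100
Growing perpetuity: P = D₁ / (r − g) = £8,892.9100 / (0.148 − 0.021) = £70,022.91

£70022.91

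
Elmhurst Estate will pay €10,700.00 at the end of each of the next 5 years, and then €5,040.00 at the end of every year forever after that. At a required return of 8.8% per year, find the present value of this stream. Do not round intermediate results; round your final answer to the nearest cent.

€79402.88

PV of 5-year annuity: €10,700.00 × [1 − (1+0.088)^−5] / 0.088 = 41836.14611
Perpetuity value at year 5: €5,040.00 / 0.088 = 57272.72727
PV of perpetuity: 57272.72727 / (1+0.088)^5 = 37566.72948
Total PV = 41836.14611 + 37566.72948 = 79402.87559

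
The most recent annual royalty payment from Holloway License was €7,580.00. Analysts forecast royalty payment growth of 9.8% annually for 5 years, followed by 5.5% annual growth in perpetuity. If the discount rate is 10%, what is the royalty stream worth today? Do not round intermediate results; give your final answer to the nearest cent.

€213792.99

D_1 = 8322.84000
D_2 = 9138.47832
D_3 = 10034.04920
D_4 = 11017.38602
D_5 = 12097.08985
Terminal value at year 5: TV = D_5×(1+g_2)/(r−g_2) = 12762.42979/0.045 = 283609.55084
P_0 = D_1/(1+r)^1 + D_2/(1+r)^2 + D_3/(1+r)^3 + D_4/(1+r)^4 + D_5/(1+r)^5 + TV/(1+r)^5
    = 7566.21818 + 7552.46142 + 7538.72967 + 7525.02289 + 7511.34103 + 176099.21754 = 213792.99074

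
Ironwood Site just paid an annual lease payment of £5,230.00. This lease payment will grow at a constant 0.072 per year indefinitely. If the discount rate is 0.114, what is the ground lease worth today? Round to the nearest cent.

£133489.52

D₁ = D₀ × (1 + g) = £5,230.00 × 1.072 = £5,606.5600
Growing perpetuity: P = D₁ / (r − g) = £5,606.5600 / (0.114 − 0.072) = £133,489.52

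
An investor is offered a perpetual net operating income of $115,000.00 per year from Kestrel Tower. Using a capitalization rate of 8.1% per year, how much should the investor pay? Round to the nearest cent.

$1419753.09

Level perpetuity: PV = C / r = $115,000.00 / 0.081 = $1,419,753.09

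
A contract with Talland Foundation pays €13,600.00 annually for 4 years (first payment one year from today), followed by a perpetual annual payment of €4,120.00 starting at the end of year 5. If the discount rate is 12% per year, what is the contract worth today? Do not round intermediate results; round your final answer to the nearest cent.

€63127.41

PV of 4-year annuity: €13,600.00 × [1 − (1+0.12)^−4] / 0.12 = 41307.95111
Perpetuity value at year 4: €4,120.00 / 0.12 = 34333.33333
PV of perpetuity: 34333.33333 / (1+0.12)^4 = 21819.45403
Total PV = 41307.95111 + 21819.45403 = 63127.40514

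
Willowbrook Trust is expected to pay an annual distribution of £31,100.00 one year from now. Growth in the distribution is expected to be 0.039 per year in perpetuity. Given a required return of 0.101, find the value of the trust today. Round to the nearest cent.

Growing perpetuity: P = D₁ / (r − g) = £31,100.0000 / (0.101 − 0.039) = £501,612.90

£501612.90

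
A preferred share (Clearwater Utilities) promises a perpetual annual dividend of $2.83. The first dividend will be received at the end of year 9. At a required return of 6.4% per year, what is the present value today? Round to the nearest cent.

$26.92

Value at end of year 8: C / r = $2.83 / 0.064 = $44.2188
Discount to today: PV = $44.2188 / (1 + 0.064)^8 = $44.2188 / 1.642605 = $26.92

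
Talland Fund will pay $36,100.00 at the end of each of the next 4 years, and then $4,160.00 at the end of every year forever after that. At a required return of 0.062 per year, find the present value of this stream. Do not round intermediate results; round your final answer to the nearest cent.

$177267.27

PV of 4-year annuity: $36,100.00 × [1 − (1+0.062)^−4] / 0.062 = 124519.56102
Perpetuity value at year 4: $4,160.00 / 0.062 = 67096.77419
PV of perpetuity: 67096.77419 / (1+0.062)^4 = 52747.70567
Total PV = 124519.56102 + 52747.70567 = 177267.26668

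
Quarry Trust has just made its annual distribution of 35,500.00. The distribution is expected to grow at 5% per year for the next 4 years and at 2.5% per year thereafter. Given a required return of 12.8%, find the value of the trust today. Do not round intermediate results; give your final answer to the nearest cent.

384329.74

D_1 = 37275.00000
D_2 = 39138.75000
D_3 = 41095.68750
D_4 = 43150.47188
Terminal value at year 4: TV = D_4×(1+g_2)/(r−g_2) = 44229.23367/0.103 = 429410.03565
P_0 = D_1/(1+r)^1 + D_2/(1+r)^2 + D_3/(1+r)^3 + D_4/(1+r)^4 + TV/(1+r)^4
    = 33045.21277 + 30760.17146 + 28633.13832 + 26653.18727 + 265238.02866 = 384329.73848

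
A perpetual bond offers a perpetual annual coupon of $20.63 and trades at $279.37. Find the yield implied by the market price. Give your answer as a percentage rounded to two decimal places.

7.38%

P = C/r ⇒ r = C/P = $20.63/$279.37 = 0.073845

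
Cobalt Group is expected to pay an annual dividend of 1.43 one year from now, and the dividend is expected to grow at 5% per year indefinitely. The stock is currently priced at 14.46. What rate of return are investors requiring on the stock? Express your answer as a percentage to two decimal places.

14.89%

P = D₁/(r − g) ⇒ r = D₁/P + g = 1.4300/14.46 + 0.05 = 0.098893 + 0.05 = 0.148893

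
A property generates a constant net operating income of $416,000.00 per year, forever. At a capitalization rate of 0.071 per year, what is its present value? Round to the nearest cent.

Level perpetuity: PV = C / r = $416,000.00 / 0.071 = $5,859,154.93

$5859154.93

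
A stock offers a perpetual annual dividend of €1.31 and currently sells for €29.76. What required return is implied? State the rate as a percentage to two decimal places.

4.40%

P = C/r ⇒ r = C/P = €1.31/€29.76 = 0.044019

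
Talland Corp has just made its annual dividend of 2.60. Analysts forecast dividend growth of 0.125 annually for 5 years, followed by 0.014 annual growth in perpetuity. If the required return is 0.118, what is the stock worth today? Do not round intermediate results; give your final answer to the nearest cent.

D_1 = 2.92500
D_2 = 3.29062
D_3 = 3.70195
D_4 = 4.16470
D_5 = 4.68528
Terminal value at year 5: TV = D_5×(1+g_2)/(r−g_2) = 4.75088/0.104 = 45.68152
P_0 = D_1/(1+r)^1 + D_2/(1+r)^2 + D_3/(1+r)^3 + D_4/(1+r)^4 + D_5/(1+r)^5 + TV/(1+r)^5
    = 2.61628 + 2.63266 + 2.64914 + 2.66573 + 2.68242 + 26.15360 = 39.39984

39.40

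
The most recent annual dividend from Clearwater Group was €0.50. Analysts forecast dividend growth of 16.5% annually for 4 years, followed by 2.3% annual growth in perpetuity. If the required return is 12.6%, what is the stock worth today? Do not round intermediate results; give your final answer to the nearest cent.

D_1 = 0.58250
D_2 = 0.67861
D_3 = 0.79058
D_4 = 0.92103
Terminal value at year 4: TV = D_4×(1+g_2)/(r−g_2) = 0.94221/0.103 = 9.14770
P_0 = D_1/(1+r)^1 + D_2/(1+r)^2 + D_3/(1+r)^3 + D_4/(1+r)^4 + TV/(1+r)^4
    = 0.51732 + 0.53524 + 0.55377 + 0.57295 + 5.69061 = 7.86989

€7.87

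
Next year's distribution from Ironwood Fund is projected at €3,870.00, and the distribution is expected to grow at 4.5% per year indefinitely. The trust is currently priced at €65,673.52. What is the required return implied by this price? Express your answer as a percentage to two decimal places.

P = D₁/(r − g) ⇒ r = D₁/P + g = €3,870.0000/€65,673.52 + 0.045 = 0.058928 + 0.045 = 0.103928

10.39%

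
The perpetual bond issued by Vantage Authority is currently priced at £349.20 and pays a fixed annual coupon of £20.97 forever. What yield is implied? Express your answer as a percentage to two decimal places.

6.01%

P = C/r ⇒ r = C/P = £20.97/£349.20 = 0.060052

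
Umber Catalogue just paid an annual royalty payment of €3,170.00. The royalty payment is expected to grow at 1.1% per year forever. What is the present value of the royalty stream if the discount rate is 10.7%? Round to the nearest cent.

€33384.06

D₁ = D₀ × (1 + g) = €3,170.00 × 1.011 = €3,204.8700
Growing perpetuity: P = D₁ / (r − g) = €3,204.8700 / (0.107 − 0.011) = €33,384.06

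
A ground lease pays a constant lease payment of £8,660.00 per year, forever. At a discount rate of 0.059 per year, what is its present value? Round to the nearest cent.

Level perpetuity: PV = C / r = £8,660.00 / 0.059 = £146,779.66

£146779.66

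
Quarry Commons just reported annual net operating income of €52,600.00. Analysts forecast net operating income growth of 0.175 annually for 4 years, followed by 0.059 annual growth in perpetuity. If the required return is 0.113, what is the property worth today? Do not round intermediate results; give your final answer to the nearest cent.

D_1 = 61805.00000
D_2 = 72620.87500
D_3 = 85329.52812
D_4 = 100262.19555
Terminal value at year 4: TV = D_4×(1+g_2)/(r−g_2) = 106177.66508/0.054 = 1966253.05711
P_0 = D_1/(1+r)^1 + D_2/(1+r)^2 + D_3/(1+r)^3 + D_4/(1+r)^4 + TV/(1+r)^4
    = 55530.09883 + 58623.41970 + 61889.05494 + 65336.60337 + 1281323.38839 = 1522702.56524

€1522702.57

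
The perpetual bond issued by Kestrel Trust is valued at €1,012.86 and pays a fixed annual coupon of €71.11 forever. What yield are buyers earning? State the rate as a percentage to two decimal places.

P = C/r ⇒ r = C/P = €71.11/€1,012.86 = 0.070207

7.02%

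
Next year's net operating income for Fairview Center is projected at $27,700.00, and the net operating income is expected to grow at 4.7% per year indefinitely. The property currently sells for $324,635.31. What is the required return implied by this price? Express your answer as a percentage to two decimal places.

13.23%

P = D₁/(r − g) ⇒ r = D₁/P + g = $27,700.0000/$324,635.31 + 0.047 = 0.085327 + 0.047 = 0.132327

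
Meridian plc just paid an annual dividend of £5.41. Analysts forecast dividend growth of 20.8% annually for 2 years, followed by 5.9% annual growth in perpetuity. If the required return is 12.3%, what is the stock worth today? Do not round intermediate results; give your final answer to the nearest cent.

£115.66

D_1 = 6.53528
D_2 = 7.89462
Terminal value at year 2: TV = D_2×(1+g_2)/(r−g_2) = 8.36040/0.064 = 130.63126
P_0 = D_1/(1+r)^1 + D_2/(1+r)^2 + TV/(1+r)^2
    = 5.81948 + 6.25996 + 103.58279 = 115.66224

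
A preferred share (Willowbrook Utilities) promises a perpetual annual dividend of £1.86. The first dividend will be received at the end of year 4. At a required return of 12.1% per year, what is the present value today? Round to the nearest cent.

Value at end of year 3: C / r = £1.86 / 0.121 = £15.3719
Discount to today: PV = £15.3719 / (1 + 0.121)^3 = £15.3719 / 1.408695 = £10.91

£10.91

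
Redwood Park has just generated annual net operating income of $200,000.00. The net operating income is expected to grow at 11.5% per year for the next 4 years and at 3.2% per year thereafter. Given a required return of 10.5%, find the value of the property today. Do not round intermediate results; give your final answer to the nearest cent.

$3749408.33

D_1 = 223000.00000
D_2 = 248645.00000
D_3 = 277239.17500
D_4 = 309121.68013
Terminal value at year 4: TV = D_4×(1+g_2)/(r−g_2) = 319013.57389/0.073 = 4370048.95738
P_0 = D_1/(1+r)^1 + D_2/(1+r)^2 + D_3/(1+r)^3 + D_4/(1+r)^4 + TV/(1+r)^4
    = 201809.95475 + 203636.28918 + 205479.15153 + 207338.69136 + 2931144.23952 = 3749408.32635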